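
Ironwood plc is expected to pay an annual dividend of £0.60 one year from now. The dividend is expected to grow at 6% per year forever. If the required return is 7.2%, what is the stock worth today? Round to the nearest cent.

Growing perpetuity: P = D₁ / (r − g) = £0.6000 / (0.072 − 0.06) = £50.00

£50.00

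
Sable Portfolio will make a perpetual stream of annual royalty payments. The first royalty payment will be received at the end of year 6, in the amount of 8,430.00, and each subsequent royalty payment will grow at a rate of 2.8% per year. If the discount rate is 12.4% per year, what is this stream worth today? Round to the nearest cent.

48946.85

Value at end of year 5: C₁ / (r − g) = 8,430.00 / (0.124 − 0.028) = 87,812.5000
Discount to today: PV = 87,812.5000 / (1 + 0.124)^5 = 87,812.5000 / 1.794038 = 48,946.85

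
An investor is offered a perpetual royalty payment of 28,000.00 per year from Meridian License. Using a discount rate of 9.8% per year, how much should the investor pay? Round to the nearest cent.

285714.29

Level perpetuity: PV = C / r = 28,000.00 / 0.098 = 285,714.29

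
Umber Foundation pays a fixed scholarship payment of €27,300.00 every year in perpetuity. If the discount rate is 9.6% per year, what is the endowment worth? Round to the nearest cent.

€284375.00

Level perpetuity: PV = C / r = €27,300.00 / 0.096 = €284,375.00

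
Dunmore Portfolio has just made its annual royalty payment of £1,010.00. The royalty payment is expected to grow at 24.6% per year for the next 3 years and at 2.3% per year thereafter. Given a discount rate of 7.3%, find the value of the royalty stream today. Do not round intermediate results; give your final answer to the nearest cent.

D_1 = 1258.46000
D_2 = 1568.04116
D_3 = 1953.77929
Terminal value at year 3: TV = D_3×(1+g_2)/(r−g_2) = 1998.71621/0.05 = 39974.32418
P_0 = D_1/(1+r)^1 + D_2/(1+r)^2 + D_3/(1+r)^3 + TV/(1+r)^3
    = 1172.84250 + 1361.94012 + 1581.52600 + 32358.02187 = 36474.33049

£36474.33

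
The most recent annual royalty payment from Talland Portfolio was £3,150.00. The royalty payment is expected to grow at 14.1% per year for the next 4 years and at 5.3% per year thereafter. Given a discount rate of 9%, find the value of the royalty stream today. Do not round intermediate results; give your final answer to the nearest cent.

£121784.47

D_1 = 3594.15000
D_2 = 4100.92515
D_3 = 4679.15560
D_4 = 5338.91654
Terminal value at year 4: TV = D_4×(1+g_2)/(r−g_2) = 5621.87911/0.037 = 151942.67869
P_0 = D_1/(1+r)^1 + D_2/(1+r)^2 + D_3/(1+r)^3 + D_4/(1+r)^4 + TV/(1+r)^4
    = 3297.38532 + 3451.66665 + 3613.16665 + 3782.22307 + 107640.02422 = 121784.46592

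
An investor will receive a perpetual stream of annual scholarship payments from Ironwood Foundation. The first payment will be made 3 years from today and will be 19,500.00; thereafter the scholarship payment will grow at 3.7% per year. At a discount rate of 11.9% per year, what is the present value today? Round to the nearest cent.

Value at end of year 2: C₁ / (r − g) = 19,500.00 / (0.119 − 0.037) = 237,804.8780
Discount to today: PV = 237,804.8780 / (1 + 0.119)^2 = 237,804.8780 / 1.252161 = 189,915.58

189915.58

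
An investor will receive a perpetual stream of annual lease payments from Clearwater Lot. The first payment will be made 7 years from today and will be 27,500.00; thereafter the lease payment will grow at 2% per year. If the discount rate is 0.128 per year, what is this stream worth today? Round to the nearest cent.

Value at end of year 6: C₁ / (r − g) = 27,500.00 / (0.128 − 0.02) = 254,629.6296
Discount to today: PV = 254,629.6296 / (1 + 0.128)^6 = 254,629.6296 / 2.059940 = 123,610.21

123610.21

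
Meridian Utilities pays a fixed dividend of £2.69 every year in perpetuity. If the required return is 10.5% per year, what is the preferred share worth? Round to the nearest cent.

Level perpetuity: PV = C / r = £2.69 / 0.105 = £25.62

£25.62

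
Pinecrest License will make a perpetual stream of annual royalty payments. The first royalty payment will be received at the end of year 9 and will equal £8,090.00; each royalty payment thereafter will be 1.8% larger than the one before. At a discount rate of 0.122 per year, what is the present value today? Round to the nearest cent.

£30972.22

Value at end of year 8: C₁ / (r − g) = £8,090.00 / (0.122 − 0.018) = £77,788.4615
Discount to today: PV = £77,788.4615 / (1 + 0.122)^8 = £77,788.4615 / 2.511556 = £30,972.22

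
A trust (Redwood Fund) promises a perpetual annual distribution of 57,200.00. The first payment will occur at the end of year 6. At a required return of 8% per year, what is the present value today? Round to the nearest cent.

486616.99

Value at end of year 5: C / r = 57,200.00 / 0.08 = 715,000.0000
Discount to today: PV = 715,000.0000 / (1 + 0.08)^5 = 715,000.0000 / 1.469328 = 486,616.99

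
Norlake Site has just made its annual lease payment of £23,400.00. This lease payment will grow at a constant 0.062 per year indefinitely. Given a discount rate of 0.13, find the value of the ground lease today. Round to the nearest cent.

D₁ = D₀ × (1 + g) = £23,400.00 × 1.062 = £24,850.8000
Growing perpetuity: P = D₁ / (r − g) = £24,850.8000 / (0.13 − 0.062) = £365,452.94

£365452.94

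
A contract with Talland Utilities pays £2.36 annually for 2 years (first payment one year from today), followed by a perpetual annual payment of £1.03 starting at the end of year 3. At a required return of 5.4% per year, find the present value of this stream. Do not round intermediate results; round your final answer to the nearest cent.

PV of 2-year annuity: £2.36 × [1 − (1+0.054)^−2] / 0.054 = 4.36346
Perpetuity value at year 2: £1.03 / 0.054 = 19.07407
PV of perpetuity: 19.07407 / (1+0.054)^2 = 17.16968
Total PV = 4.36346 + 17.16968 = 21.53314

£21.53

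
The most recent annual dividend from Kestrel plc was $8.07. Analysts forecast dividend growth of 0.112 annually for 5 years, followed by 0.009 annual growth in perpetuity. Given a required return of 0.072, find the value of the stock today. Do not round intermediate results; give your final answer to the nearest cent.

D_1 = 8.97384
D_2 = 9.97891
D_3 = 11.09655
D_4 = 12.33936
D_5 = 13.72137
Terminal value at year 5: TV = D_5×(1+g_2)/(r−g_2) = 13.84486/0.063 = 219.75972
P_0 = D_1/(1+r)^1 + D_2/(1+r)^2 + D_3/(1+r)^3 + D_4/(1+r)^4 + D_5/(1+r)^5 + TV/(1+r)^5
    = 8.37112 + 8.68347 + 9.00748 + 9.34359 + 9.69223 + 155.22947 = 200.32736

$200.33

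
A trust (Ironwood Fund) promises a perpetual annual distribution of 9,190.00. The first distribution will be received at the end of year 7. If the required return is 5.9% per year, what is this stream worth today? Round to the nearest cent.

Value at end of year 6: C / r = 9,190.00 / 0.059 = 155,762.7119
Discount to today: PV = 155,762.7119 / (1 + 0.059)^6 = 155,762.7119 / 1.410509 = 110,430.17

110430.17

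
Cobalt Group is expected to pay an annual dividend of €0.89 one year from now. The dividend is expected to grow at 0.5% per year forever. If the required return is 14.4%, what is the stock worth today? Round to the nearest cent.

€6.40

Growing perpetuity: P = D₁ / (r − g) = €0.8900 / (0.144 − 0.005) = €6.40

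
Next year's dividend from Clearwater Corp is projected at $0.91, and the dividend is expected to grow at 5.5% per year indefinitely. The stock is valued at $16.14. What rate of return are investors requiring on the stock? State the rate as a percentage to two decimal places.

11.14%

P = D₁/(r − g) ⇒ r = D₁/P + g = $0.9100/$16.14 + 0.055 = 0.056382 + 0.055 = 0.111382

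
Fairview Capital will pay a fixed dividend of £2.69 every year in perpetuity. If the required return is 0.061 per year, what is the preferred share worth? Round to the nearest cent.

£44.10

Level perpetuity: PV = C / r = £2.69 / 0.061 = £44.10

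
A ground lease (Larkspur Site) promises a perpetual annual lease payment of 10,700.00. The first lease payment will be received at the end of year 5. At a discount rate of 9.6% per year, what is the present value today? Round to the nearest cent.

77244.99

Value at end of year 4: C / r = 10,700.00 / 0.096 = 111,458.3333
Discount to today: PV = 111,458.3333 / (1 + 0.096)^4 = 111,458.3333 / 1.442920 = 77,244.99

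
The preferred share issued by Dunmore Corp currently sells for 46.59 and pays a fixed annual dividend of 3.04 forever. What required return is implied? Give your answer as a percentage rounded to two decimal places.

P = C/r ⇒ r = C/P = 3.04/46.59 = 0.065250

6.53%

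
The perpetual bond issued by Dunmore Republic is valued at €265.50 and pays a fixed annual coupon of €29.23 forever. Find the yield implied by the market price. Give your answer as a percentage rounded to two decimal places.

P = C/r ⇒ r = C/P = €29.23/€265.50 = 0.110094

11.01%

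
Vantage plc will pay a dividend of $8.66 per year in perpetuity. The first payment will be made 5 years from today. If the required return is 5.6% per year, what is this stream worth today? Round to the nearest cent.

$124.36

Value at end of year 4: C / r = $8.66 / 0.056 = $154.6429
Discount to today: PV = $154.6429 / (1 + 0.056)^4 = $154.6429 / 1.243528 = $124.36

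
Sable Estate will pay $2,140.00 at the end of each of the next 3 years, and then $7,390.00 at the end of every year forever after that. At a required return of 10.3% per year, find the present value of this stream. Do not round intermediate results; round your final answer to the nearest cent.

PV of 3-year annuity: $2,140.00 × [1 − (1+0.103)^−3] / 0.103 = 5293.88094
Perpetuity value at year 3: $7,390.00 / 0.103 = 71747.57282
PV of perpetuity: 71747.57282 / (1+0.103)^3 = 53466.36715
Total PV = 5293.88094 + 53466.36715 = 58760.24809

$58760.25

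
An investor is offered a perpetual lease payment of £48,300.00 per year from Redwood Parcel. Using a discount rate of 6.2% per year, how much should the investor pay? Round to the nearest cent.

Level perpetuity: PV = C / r = £48,300.00 / 0.062 = £779,032.26

£779032.26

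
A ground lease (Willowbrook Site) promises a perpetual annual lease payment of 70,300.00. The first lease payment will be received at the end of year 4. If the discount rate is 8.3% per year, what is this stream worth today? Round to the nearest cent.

666794.28

Value at end of year 3: C / r = 70,300.00 / 0.083 = 846,987.9518
Discount to today: PV = 846,987.9518 / (1 + 0.083)^3 = 846,987.9518 / 1.270239 = 666,794.28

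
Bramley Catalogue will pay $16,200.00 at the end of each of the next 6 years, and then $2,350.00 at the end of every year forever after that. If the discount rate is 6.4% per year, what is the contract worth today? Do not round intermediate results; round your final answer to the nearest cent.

PV of 6-year annuity: $16,200.00 × [1 − (1+0.064)^−6] / 0.064 = 78669.25619
Perpetuity value at year 6: $2,350.00 / 0.064 = 36718.75000
PV of perpetuity: 36718.75000 / (1+0.064)^6 = 25306.85173
Total PV = 78669.25619 + 25306.85173 = 103976.10792

$103976.11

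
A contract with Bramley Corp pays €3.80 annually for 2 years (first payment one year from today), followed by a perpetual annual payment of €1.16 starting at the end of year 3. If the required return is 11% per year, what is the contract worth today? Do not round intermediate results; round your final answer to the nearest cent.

€15.07

PV of 2-year annuity: €3.80 × [1 − (1+0.11)^−2] / 0.11 = 6.50759
Perpetuity value at year 2: €1.16 / 0.11 = 10.54545
PV of perpetuity: 10.54545 / (1+0.11)^2 = 8.55893
Total PV = 6.50759 + 8.55893 = 15.06652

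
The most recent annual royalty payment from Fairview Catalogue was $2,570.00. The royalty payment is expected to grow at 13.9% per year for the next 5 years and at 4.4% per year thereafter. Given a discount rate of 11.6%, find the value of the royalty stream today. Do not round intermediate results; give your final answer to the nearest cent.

$54933.27

D_1 = 2927.23000
D_2 = 3334.11497
D_3 = 3797.55695
D_4 = 4325.41737
D_5 = 4926.65038
Terminal value at year 5: TV = D_5×(1+g_2)/(r−g_2) = 5143.42300/0.072 = 71436.43052
P_0 = D_1/(1+r)^1 + D_2/(1+r)^2 + D_3/(1+r)^3 + D_4/(1+r)^4 + D_5/(1+r)^5 + TV/(1+r)^5
    = 2622.96595 + 2677.02349 + 2732.19512 + 2788.50380 + 2845.97297 + 41266.60804 = 54933.26937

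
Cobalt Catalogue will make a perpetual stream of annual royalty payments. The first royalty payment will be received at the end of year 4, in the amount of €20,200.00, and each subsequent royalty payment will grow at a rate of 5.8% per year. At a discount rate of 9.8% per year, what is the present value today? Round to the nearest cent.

€381491.05

Value at end of year 3: C₁ / (r − g) = €20,200.00 / (0.098 − 0.058) = €505,000.0000
Discount to today: PV = €505,000.0000 / (1 + 0.098)^3 = €505,000.0000 / 1.323753 = €381,491.05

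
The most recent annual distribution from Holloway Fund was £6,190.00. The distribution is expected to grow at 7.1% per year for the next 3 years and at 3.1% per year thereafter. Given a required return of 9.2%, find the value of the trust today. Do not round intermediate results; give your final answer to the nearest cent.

D_1 = 6629.49000
D_2 = 7100.18379
D_3 = 7604.29684
Terminal value at year 3: TV = D_3×(1+g_2)/(r−g_2) = 7840.03004/0.061 = 128525.08264
P_0 = D_1/(1+r)^1 + D_2/(1+r)^2 + D_3/(1+r)^3 + TV/(1+r)^3
    = 6070.96154 + 5954.21228 + 5839.70820 + 98700.64180 = 116565.52381

£116565.52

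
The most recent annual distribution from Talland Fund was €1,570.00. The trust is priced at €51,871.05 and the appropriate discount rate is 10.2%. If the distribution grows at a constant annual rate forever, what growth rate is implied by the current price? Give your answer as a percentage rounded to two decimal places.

P = D₀(1+g)/(r−g) ⇒ P(r−g) = D₀(1+g) ⇒ g(P+D₀) = P·r − D₀
g = (P·r − D₀)/(P + D₀) = (€51,871.05×0.102 − €1,570.00) / (€51,871.05 + €1,570.00) = 0.069625

6.96%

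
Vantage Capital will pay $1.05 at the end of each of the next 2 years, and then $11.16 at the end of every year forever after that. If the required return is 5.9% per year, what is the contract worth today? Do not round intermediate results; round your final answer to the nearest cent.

$170.59

PV of 2-year annuity: $1.05 × [1 − (1+0.059)^−2] / 0.059 = 1.92776
Perpetuity value at year 2: $11.16 / 0.059 = 189.15254
PV of perpetuity: 189.15254 / (1+0.059)^2 = 168.66317
Total PV = 1.92776 + 168.66317 = 170.59093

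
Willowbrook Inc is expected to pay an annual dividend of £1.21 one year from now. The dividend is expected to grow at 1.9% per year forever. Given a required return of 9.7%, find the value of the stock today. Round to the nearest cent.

Growing perpetuity: P = D₁ / (r − g) = £1.2100 / (0.097 − 0.019) = £15.51

£15.51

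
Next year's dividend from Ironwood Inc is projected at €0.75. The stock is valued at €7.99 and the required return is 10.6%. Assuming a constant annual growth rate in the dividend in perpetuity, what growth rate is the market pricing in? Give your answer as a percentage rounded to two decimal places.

P = D₁/(r−g) ⇒ g = r − D₁/P = 0.106 − €0.75/€7.99 = 0.012133

1.21%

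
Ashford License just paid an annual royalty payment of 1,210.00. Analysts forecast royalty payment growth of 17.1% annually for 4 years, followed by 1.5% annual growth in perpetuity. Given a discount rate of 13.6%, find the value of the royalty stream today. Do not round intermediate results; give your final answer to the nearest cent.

D_1 = 1416.91000
D_2 = 1659.20161
D_3 = 1942.92509
D_4 = 2275.16527
Terminal value at year 4: TV = D_4×(1+g_2)/(r−g_2) = 2309.29275/0.121 = 19085.06408
P_0 = D_1/(1+r)^1 + D_2/(1+r)^2 + D_3/(1+r)^3 + D_4/(1+r)^4 + TV/(1+r)^4
    = 1247.27993 + 1285.70845 + 1325.32094 + 1366.15390 + 11459.88599 = 16684.34921

16684.35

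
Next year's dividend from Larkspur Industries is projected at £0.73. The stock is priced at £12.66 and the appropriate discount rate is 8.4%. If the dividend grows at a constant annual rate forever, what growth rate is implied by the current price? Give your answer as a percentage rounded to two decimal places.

P = D₁/(r−g) ⇒ g = r − D₁/P = 0.084 − £0.73/£12.66 = 0.026338

2.63%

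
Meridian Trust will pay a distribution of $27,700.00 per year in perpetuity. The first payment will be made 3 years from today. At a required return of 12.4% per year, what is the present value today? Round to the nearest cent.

$176817.59

Value at end of year 2: C / r = $27,700.00 / 0.124 = $223,387.0968
Discount to today: PV = $223,387.0968 / (1 + 0.124)^2 = $223,387.0968 / 1.263376 = $176,817.59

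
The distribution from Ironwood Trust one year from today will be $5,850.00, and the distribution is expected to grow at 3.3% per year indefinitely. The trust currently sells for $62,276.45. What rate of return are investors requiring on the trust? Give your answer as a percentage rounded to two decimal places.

12.69%

P = D₁/(r − g) ⇒ r = D₁/P + g = $5,850.0000/$62,276.45 + 0.033 = 0.093936 + 0.033 = 0.126936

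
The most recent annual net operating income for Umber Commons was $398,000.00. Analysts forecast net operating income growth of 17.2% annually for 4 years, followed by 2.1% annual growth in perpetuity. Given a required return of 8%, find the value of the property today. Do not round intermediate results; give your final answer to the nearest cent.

$11512683.28

D_1 = 466456.00000
D_2 = 546686.43200
D_3 = 640716.49830
D_4 = 750919.73601
Terminal value at year 4: TV = D_4×(1+g_2)/(r−g_2) = 766689.05047/0.059 = 12994729.66896
P_0 = D_1/(1+r)^1 + D_2/(1+r)^2 + D_3/(1+r)^3 + D_4/(1+r)^4 + TV/(1+r)^4
    = 431903.70370 + 468695.50069 + 508621.41371 + 551948.42302 + 9551514.23570 = 11512683.27682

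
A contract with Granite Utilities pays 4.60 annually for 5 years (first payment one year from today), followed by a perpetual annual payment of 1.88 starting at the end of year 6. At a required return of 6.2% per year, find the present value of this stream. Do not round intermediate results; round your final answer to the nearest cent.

41.72

PV of 5-year annuity: 4.60 × [1 − (1+0.062)^−5] / 0.062 = 19.27190
Perpetuity value at year 5: 1.88 / 0.062 = 30.32258
PV of perpetuity: 30.32258 / (1+0.062)^5 = 22.44624
Total PV = 19.27190 + 22.44624 = 41.71814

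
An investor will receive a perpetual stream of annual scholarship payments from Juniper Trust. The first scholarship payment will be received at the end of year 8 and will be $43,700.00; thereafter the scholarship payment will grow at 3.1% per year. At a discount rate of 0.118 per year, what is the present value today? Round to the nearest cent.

Value at end of year 7: C₁ / (r − g) = $43,700.00 / (0.118 − 0.031) = $502,298.8506
Discount to today: PV = $502,298.8506 / (1 + 0.118)^7 = $502,298.8506 / 2.183195 = $230,075.07

$230075.07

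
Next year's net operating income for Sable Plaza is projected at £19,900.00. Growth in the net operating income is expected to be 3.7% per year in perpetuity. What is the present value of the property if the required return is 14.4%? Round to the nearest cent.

£185981.31

Growing perpetuity: P = D₁ / (r − g) = £19,900.0000 / (0.144 − 0.037) = £185,981.31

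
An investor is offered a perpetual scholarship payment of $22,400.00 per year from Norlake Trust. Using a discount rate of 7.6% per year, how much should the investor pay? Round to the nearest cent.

Level perpetuity: PV = C / r = $22,400.00 / 0.076 = $294,736.84

$294736.84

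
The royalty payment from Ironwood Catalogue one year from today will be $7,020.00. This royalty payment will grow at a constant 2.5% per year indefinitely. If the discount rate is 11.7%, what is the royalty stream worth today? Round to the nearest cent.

$76304.35

Growing perpetuity: P = D₁ / (r − g) = $7,020.0000 / (0.117 − 0.025) = $76,304.35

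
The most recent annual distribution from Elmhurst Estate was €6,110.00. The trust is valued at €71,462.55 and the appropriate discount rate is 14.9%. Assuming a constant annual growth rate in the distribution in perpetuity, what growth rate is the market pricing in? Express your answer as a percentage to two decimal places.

P = D₀(1+g)/(r−g) ⇒ P(r−g) = D₀(1+g) ⇒ g(P+D₀) = P·r − D₀
g = (P·r − D₀)/(P + D₀) = (€71,462.55×0.149 − €6,110.00) / (€71,462.55 + €6,110.00) = 0.058499

5.85%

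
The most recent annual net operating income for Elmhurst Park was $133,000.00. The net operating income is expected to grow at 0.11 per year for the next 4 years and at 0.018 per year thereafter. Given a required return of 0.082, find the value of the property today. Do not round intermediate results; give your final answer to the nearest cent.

D_1 = 147630.00000
D_2 = 163869.30000
D_3 = 181894.92300
D_4 = 201903.36453
Terminal value at year 4: TV = D_4×(1+g_2)/(r−g_2) = 205537.62509/0.064 = 3211525.39206
P_0 = D_1/(1+r)^1 + D_2/(1+r)^2 + D_3/(1+r)^3 + D_4/(1+r)^4 + TV/(1+r)^4
    = 136441.77449 + 139972.61524 + 143594.82709 + 147310.77456 + 2343162.00780 = 2910481.99918

$2910482.00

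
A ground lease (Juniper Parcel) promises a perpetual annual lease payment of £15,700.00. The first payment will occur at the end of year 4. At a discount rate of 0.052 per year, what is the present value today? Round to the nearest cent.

£259327.81

Value at end of year 3: C / r = £15,700.00 / 0.052 = £301,923.0769
Discount to today: PV = £301,923.0769 / (1 + 0.052)^3 = £301,923.0769 / 1.164253 = £259,327.81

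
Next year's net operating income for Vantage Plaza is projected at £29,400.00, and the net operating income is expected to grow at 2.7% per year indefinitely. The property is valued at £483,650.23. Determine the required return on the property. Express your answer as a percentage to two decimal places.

P = D₁/(r − g) ⇒ r = D₁/P + g = £29,400.0000/£483,650.23 + 0.027 = 0.060788 + 0.027 = 0.087788

8.78%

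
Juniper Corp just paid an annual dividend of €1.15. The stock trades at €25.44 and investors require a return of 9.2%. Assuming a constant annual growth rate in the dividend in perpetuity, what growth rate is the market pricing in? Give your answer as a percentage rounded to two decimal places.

P = D₀(1+g)/(r−g) ⇒ P(r−g) = D₀(1+g) ⇒ g(P+D₀) = P·r − D₀
g = (P·r − D₀)/(P + D₀) = (€25.44×0.092 − €1.15) / (€25.44 + €1.15) = 0.044772

4.48%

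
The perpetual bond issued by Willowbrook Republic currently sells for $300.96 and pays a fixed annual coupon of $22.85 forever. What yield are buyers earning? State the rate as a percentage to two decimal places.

7.59%

P = C/r ⇒ r = C/P = $22.85/$300.96 = 0.075924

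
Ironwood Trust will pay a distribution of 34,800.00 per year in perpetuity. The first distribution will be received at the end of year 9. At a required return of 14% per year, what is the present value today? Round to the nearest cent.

Value at end of year 8: C / r = 34,800.00 / 0.14 = 248,571.4286
Discount to today: PV = 248,571.4286 / (1 + 0.14)^8 = 248,571.4286 / 2.852586 = 87,138.97

87138.97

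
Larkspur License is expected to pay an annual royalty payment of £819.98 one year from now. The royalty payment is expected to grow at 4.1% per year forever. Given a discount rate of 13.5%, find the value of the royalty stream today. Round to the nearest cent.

Growing perpetuity: P = D₁ / (r − g) = £819.9800 / (0.135 − 0.041) = £8,723.19

£8723.19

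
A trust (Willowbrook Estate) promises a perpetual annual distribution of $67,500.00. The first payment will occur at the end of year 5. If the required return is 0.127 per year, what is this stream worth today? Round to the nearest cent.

Value at end of year 4: C / r = $67,500.00 / 0.127 = $531,496.0630
Discount to today: PV = $531,496.0630 / (1 + 0.127)^4 = $531,496.0630 / 1.613228 = $329,461.28

$329461.28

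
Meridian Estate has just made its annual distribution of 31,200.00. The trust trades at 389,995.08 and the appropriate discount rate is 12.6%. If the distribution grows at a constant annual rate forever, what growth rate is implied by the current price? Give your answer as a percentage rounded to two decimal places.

P = D₀(1+g)/(r−g) ⇒ P(r−g) = D₀(1+g) ⇒ g(P+D₀) = P·r − D₀
g = (P·r − D₀)/(P + D₀) = (389,995.08×0.126 − 31,200.00) / (389,995.08 + 31,200.00) = 0.042592

4.26%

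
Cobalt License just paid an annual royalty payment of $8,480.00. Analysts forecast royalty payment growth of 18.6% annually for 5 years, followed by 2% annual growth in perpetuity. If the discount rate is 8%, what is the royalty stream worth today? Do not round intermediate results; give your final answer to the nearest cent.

D_1 = 10057.28000
D_2 = 11927.93408
D_3 = 14146.52982
D_4 = 16777.78437
D_5 = 19898.45226
Terminal value at year 5: TV = D_5×(1+g_2)/(r−g_2) = 20296.42130/0.06 = 338273.68837
P_0 = D_1/(1+r)^1 + D_2/(1+r)^2 + D_3/(1+r)^3 + D_4/(1+r)^4 + D_5/(1+r)^5 + TV/(1+r)^5
    = 9312.29630 + 10226.28093 + 11229.97147 + 12332.17237 + 13542.55225 + 230223.38830 = 286866.66163

$286866.66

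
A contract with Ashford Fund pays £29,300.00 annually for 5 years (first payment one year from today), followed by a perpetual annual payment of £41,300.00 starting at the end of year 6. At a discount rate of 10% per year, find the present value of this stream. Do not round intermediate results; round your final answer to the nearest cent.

£367510.56

PV of 5-year annuity: £29,300.00 × [1 − (1+0.1)^−5] / 0.1 = 111070.05234
Perpetuity value at year 5: £41,300.00 / 0.1 = 413000.00000
PV of perpetuity: 413000.00000 / (1+0.1)^5 = 256440.50642
Total PV = 111070.05234 + 256440.50642 = 367510.55877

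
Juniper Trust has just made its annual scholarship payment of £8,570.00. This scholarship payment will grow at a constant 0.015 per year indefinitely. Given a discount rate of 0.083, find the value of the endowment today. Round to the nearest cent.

D₁ = D₀ × (1 + g) = £8,570.00 × 1.015 = £8,698.5500
Growing perpetuity: P = D₁ / (r − g) = £8,698.5500 / (0.083 − 0.015) = £127,919.85

£127919.85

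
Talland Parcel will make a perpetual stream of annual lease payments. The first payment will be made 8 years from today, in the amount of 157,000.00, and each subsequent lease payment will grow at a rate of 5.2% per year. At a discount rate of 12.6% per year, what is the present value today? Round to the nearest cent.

Value at end of year 7: C₁ / (r − g) = 157,000.00 / (0.126 − 0.052) = 2,121,621.6216
Discount to today: PV = 2,121,621.6216 / (1 + 0.126)^7 = 2,121,621.6216 / 2.294926 = 924,483.57

924483.57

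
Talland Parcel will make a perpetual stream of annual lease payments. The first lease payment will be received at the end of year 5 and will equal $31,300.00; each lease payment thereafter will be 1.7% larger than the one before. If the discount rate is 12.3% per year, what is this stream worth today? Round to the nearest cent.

$185660.47

Value at end of year 4: C₁ / (r − g) = $31,300.00 / (0.123 − 0.017) = $295,283.0189
Discount to today: PV = $295,283.0189 / (1 + 0.123)^4 = $295,283.0189 / 1.590446 = $185,660.47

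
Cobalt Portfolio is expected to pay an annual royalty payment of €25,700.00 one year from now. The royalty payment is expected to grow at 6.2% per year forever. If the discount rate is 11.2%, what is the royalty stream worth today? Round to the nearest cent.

Growing perpetuity: P = D₁ / (r − g) = €25,700.0000 / (0.112 − 0.062) = €514,000.00

€514000.00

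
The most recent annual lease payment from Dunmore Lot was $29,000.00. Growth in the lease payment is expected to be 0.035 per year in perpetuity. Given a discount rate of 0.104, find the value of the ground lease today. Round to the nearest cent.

$435000.00

D₁ = D₀ × (1 + g) = $29,000.00 × 1.035 = $30,015.0000
Growing perpetuity: P = D₁ / (r − g) = $30,015.0000 / (0.104 − 0.035) = $435,000.00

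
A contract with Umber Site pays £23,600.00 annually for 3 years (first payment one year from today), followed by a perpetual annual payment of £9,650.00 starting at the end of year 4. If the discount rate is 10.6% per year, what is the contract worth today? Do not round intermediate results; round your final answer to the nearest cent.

£125366.12

PV of 3-year annuity: £23,600.00 × [1 − (1+0.106)^−3] / 0.106 = 58075.26554
Perpetuity value at year 3: £9,650.00 / 0.106 = 91037.73585
PV of perpetuity: 91037.73585 / (1+0.106)^3 = 67290.85820
Total PV = 58075.26554 + 67290.85820 = 125366.12374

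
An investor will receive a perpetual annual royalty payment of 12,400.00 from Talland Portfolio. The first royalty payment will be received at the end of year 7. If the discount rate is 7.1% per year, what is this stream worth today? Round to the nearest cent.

115724.82

Value at end of year 6: C / r = 12,400.00 / 0.071 = 174,647.8873
Discount to today: PV = 174,647.8873 / (1 + 0.071)^6 = 174,647.8873 / 1.509165 = 115,724.82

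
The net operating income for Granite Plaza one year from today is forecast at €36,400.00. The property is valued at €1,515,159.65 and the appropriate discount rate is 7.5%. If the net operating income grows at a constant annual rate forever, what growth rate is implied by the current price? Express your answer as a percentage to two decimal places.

5.10%

P = D₁/(r−g) ⇒ g = r − D₁/P = 0.075 − €36,400.00/€1,515,159.65 = 0.050976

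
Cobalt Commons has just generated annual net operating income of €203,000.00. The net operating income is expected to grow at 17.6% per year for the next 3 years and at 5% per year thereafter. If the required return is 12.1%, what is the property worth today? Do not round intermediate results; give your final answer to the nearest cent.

€4136766.16

D_1 = 238728.00000
D_2 = 280744.12800
D_3 = 330155.09453
Terminal value at year 3: TV = D_3×(1+g_2)/(r−g_2) = 346662.84925/0.071 = 4882575.34161
P_0 = D_1/(1+r)^1 + D_2/(1+r)^2 + D_3/(1+r)^3 + TV/(1+r)^3
    = 212959.85727 + 223408.37837 + 234369.53877 + 3466028.39025 = 4136766.16465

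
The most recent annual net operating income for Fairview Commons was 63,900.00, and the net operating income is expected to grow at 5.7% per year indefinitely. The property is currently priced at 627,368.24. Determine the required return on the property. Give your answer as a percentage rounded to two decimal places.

D₁ = 63,900.00 × 1.057 = 67,542.3000
P = D₁/(r − g) ⇒ r = D₁/P + g = 67,542.3000/627,368.24 + 0.057 = 0.107660 + 0.057 = 0.164660

16.47%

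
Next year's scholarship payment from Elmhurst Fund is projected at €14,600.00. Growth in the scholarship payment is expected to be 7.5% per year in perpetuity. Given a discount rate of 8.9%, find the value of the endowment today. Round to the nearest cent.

€1042857.14

Growing perpetuity: P = D₁ / (r − g) = €14,600.0000 / (0.089 − 0.075) = €1,042,857.14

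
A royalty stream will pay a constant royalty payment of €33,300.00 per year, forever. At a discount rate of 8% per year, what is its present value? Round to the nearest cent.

Level perpetuity: PV = C / r = €33,300.00 / 0.08 = €416,250.00

€416250.00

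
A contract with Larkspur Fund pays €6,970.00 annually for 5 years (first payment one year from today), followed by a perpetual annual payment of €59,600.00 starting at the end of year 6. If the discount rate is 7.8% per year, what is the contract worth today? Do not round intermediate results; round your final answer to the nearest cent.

PV of 5-year annuity: €6,970.00 × [1 − (1+0.078)^−5] / 0.078 = 27976.50282
Perpetuity value at year 5: €59,600.00 / 0.078 = 764102.56410
PV of perpetuity: 764102.56410 / (1+0.078)^5 = 524877.37503
Total PV = 27976.50282 + 524877.37503 = 552853.87784

€552853.88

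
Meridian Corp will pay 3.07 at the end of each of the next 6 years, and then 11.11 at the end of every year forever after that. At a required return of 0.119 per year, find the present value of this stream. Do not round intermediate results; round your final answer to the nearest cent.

60.21

PV of 6-year annuity: 3.07 × [1 − (1+0.119)^−6] / 0.119 = 12.65785
Perpetuity value at year 6: 11.11 / 0.119 = 93.36134
PV of perpetuity: 93.36134 / (1+0.119)^6 = 47.55395
Total PV = 12.65785 + 47.55395 = 60.21180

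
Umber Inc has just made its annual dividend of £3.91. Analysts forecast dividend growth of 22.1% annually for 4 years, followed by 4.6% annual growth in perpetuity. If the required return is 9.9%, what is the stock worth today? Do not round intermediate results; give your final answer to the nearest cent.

£138.06

D_1 = 4.77411
D_2 = 5.82919
D_3 = 7.11744
D_4 = 8.69039
Terminal value at year 4: TV = D_4×(1+g_2)/(r−g_2) = 9.09015/0.053 = 171.51228
P_0 = D_1/(1+r)^1 + D_2/(1+r)^2 + D_3/(1+r)^3 + D_4/(1+r)^4 + TV/(1+r)^4
    = 4.34405 + 4.82628 + 5.36205 + 5.95729 + 117.57215 = 138.06182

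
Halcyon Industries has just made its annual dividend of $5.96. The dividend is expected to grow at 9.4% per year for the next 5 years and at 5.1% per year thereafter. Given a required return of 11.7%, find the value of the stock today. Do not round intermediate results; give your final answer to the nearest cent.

$113.54

D_1 = 6.52024
D_2 = 7.13314
D_3 = 7.80366
D_4 = 8.53720
D_5 = 9.33970
Terminal value at year 5: TV = D_5×(1+g_2)/(r−g_2) = 9.81602/0.066 = 148.72763
P_0 = D_1/(1+r)^1 + D_2/(1+r)^2 + D_3/(1+r)^3 + D_4/(1+r)^4 + D_5/(1+r)^5 + TV/(1+r)^5
    = 5.83728 + 5.71708 + 5.59936 + 5.48407 + 5.37115 + 85.53144 = 113.54038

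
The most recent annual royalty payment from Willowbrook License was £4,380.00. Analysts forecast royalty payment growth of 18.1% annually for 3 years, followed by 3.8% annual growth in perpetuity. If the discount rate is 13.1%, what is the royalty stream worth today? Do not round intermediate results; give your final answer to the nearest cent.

£69997.35

D_1 = 5172.78000
D_2 = 6109.05318
D_3 = 7214.79181
Terminal value at year 3: TV = D_3×(1+g_2)/(r−g_2) = 7488.95389/0.093 = 80526.38596
P_0 = D_1/(1+r)^1 + D_2/(1+r)^2 + D_3/(1+r)^3 + TV/(1+r)^3
    = 4573.63395 + 4775.82820 + 4986.96119 + 55660.92169 = 69997.34503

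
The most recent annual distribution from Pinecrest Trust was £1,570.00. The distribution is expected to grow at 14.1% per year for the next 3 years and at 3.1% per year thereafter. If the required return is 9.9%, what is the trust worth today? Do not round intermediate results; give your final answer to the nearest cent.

£31717.97

D_1 = 1791.37000
D_2 = 2043.95317
D_3 = 2332.15057
Terminal value at year 3: TV = D_3×(1+g_2)/(r−g_2) = 2404.44723/0.068 = 35359.51816
P_0 = D_1/(1+r)^1 + D_2/(1+r)^2 + D_3/(1+r)^3 + TV/(1+r)^3
    = 1630.00000 + 1692.29299 + 1756.96661 + 26638.71436 = 31717.97396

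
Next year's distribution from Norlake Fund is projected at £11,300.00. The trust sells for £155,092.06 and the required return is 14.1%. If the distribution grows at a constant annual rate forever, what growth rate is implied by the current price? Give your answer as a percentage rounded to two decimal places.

6.81%

P = D₁/(r−g) ⇒ g = r − D₁/P = 0.141 − £11,300.00/£155,092.06 = 0.068140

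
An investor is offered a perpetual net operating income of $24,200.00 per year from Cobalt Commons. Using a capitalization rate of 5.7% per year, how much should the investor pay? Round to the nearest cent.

$424561.40

Level perpetuity: PV = C / r = $24,200.00 / 0.057 = $424,561.40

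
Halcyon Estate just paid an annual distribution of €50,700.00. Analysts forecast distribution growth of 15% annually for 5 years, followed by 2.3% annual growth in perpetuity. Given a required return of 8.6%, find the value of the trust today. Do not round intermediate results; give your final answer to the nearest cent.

D_1 = 58305.00000
D_2 = 67050.75000
D_3 = 77108.36250
D_4 = 88674.61688
D_5 = 101975.80941
Terminal value at year 5: TV = D_5×(1+g_2)/(r−g_2) = 104321.25302/0.063 = 1655892.90512
P_0 = D_1/(1+r)^1 + D_2/(1+r)^2 + D_3/(1+r)^3 + D_4/(1+r)^4 + D_5/(1+r)^5 + TV/(1+r)^5
    = 53687.84530 + 56851.76989 + 60202.15043 + 63749.97514 + 67506.87975 + 1096183.14262 = 1398181.76313

€1398181.76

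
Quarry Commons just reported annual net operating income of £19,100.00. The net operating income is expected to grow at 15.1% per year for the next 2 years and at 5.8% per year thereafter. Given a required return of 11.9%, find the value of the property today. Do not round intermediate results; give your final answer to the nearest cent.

D_1 = 21984.10000
D_2 = 25303.69910
Terminal value at year 2: TV = D_2×(1+g_2)/(r−g_2) = 26771.31365/0.061 = 438873.99423
P_0 = D_1/(1+r)^1 + D_2/(1+r)^2 + TV/(1+r)^2
    = 19646.20197 + 20208.02365 + 350493.26263 = 390347.48824

£390347.49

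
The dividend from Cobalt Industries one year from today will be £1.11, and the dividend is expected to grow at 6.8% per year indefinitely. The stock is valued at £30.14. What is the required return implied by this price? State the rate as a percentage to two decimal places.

P = D₁/(r − g) ⇒ r = D₁/P + g = £1.1100/£30.14 + 0.068 = 0.036828 + 0.068 = 0.104828

10.48%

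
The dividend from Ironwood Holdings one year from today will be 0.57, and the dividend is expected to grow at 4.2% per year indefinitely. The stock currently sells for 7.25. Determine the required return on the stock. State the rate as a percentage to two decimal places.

12.06%

P = D₁/(r − g) ⇒ r = D₁/P + g = 0.5700/7.25 + 0.042 = 0.078621 + 0.042 = 0.120621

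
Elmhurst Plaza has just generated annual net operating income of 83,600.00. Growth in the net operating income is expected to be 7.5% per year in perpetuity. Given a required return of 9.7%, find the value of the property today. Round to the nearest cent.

D₁ = D₀ × (1 + g) = 83,600.00 × 1.075 = 89,870.0000
Growing perpetuity: P = D₁ / (r − g) = 89,870.0000 / (0.097 − 0.075) = 4,085,000.00

4085000.00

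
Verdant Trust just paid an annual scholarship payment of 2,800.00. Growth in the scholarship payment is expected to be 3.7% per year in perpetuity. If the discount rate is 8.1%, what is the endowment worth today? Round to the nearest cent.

D₁ = D₀ × (1 + g) = 2,800.00 × 1.037 = 2,903.6000
Growing perpetuity: P = D₁ / (r − g) = 2,903.6000 / (0.081 − 0.037) = 65,990.91

65990.91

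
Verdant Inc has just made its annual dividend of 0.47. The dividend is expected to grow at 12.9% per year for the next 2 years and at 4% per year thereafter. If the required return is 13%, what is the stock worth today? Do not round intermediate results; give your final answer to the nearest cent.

6.36

D_1 = 0.53063
D_2 = 0.59908
Terminal value at year 2: TV = D_2×(1+g_2)/(r−g_2) = 0.62304/0.09 = 6.92272
P_0 = D_1/(1+r)^1 + D_2/(1+r)^2 + TV/(1+r)^2
    = 0.46958 + 0.46917 + 5.42150 = 6.36026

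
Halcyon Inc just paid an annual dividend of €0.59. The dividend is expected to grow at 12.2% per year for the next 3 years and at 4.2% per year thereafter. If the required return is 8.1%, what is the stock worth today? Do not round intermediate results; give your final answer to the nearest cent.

€19.53

D_1 = 0.66198
D_2 = 0.74274
D_3 = 0.83336
Terminal value at year 3: TV = D_3×(1+g_2)/(r−g_2) = 0.86836/0.039 = 22.26556
P_0 = D_1/(1+r)^1 + D_2/(1+r)^2 + D_3/(1+r)^3 + TV/(1+r)^3
    = 0.61238 + 0.63560 + 0.65971 + 17.62612 = 19.53381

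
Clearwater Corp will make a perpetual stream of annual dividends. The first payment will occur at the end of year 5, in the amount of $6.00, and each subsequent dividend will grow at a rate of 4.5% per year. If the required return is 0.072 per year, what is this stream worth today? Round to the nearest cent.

Value at end of year 4: C₁ / (r − g) = $6.00 / (0.072 − 0.045) = $222.2222
Discount to today: PV = $222.2222 / (1 + 0.072)^4 = $222.2222 / 1.320624 = $168.27

$168.27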